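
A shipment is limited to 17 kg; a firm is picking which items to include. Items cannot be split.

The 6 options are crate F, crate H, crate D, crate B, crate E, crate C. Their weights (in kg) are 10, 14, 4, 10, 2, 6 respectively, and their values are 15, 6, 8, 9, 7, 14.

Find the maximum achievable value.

Treat it as a binary knapsack problem.
Take crate F, crate D, and crate E: weight 10 + 4 + 2 = 16 ≤ 17, value 15 + 8 + 7 = 30.
No other feasible combination does better.

30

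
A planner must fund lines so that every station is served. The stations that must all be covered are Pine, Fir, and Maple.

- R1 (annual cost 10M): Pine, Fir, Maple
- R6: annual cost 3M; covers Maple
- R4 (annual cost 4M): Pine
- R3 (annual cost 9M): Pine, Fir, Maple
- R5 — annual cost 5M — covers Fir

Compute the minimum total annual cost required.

This is a weighted set-cover instance.
The greedy cost-per-new-station heuristic would pick R6, R4, and R5 for 12, but a cheaper cover exists.
R3 alone covers Pine, Fir, Maple — every station.
Total annual cost: 9.
No cover costs less than 9.

9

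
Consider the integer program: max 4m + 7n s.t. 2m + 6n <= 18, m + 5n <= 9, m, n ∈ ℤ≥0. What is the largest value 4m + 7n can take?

36

(m,n)=(9,0) is feasible, giving 36.
(m,n)=(8,0) is feasible, giving 32.
No feasible integer point exceeds 36.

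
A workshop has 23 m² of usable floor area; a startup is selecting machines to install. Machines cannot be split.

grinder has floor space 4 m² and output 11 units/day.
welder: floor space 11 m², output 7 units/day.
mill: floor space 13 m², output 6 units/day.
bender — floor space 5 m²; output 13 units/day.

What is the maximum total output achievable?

grinder + welder + bender: floor space 4 + 11 + 5 = 20 ≤ 23, output 11 + 7 + 13 = 31.
grinder + mill + bender: floor space 4 + 13 + 5 = 22 ≤ 23, output 11 + 6 + 13 = 30.
grinder + bender: floor space 4 + 5 = 9 ≤ 23, output 11 + 13 = 24.
Best is grinder, welder, and bender with total output 31.

31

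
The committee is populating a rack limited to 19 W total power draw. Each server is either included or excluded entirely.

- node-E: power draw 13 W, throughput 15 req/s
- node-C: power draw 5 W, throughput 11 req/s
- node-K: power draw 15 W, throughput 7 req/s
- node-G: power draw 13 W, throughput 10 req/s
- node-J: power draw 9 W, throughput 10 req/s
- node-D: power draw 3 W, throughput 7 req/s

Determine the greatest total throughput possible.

28

node-E + node-D: power draw 13 + 3 = 16 ≤ 19, throughput 15 + 7 = 22.
node-E + node-C: power draw 13 + 5 = 18 ≤ 19, throughput 15 + 11 = 26.
node-C + node-J + node-D: power draw 5 + 9 + 3 = 17 ≤ 19, throughput 11 + 10 + 7 = 28.
Best is node-C, node-J, and node-D with total throughput 28.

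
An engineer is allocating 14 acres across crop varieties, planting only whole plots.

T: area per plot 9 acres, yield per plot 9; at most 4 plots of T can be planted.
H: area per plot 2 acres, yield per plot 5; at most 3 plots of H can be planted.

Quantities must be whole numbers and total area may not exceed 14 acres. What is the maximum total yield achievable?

19

H has the best ratio (5/2); taking only H gives at most 3×5 = 15 (stopped by the supply cap of 3).
Mixing does better — 1×T and 2×H: area 13 ≤ 14, yield 1·9 + 2·5 = 19.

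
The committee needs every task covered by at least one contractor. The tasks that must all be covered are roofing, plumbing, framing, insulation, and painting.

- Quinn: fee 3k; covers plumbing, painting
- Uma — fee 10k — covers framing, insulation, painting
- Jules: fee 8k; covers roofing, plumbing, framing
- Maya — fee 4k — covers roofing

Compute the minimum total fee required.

17

This is a weighted set-cover instance.
Choose Quinn, Uma, and Maya: together they cover roofing, plumbing, framing, insulation, painting — every task.
Total fee: 3 + 10 + 4 = 17.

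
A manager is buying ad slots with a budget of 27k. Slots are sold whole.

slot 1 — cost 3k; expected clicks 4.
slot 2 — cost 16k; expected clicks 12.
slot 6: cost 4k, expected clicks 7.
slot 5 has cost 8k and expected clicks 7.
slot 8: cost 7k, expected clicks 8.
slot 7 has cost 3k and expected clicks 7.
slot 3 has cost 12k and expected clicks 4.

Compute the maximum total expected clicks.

33

Take slot 1, slot 6, slot 5, slot 8, and slot 7: cost 3 + 4 + 8 + 7 + 3 = 25 ≤ 27, expected clicks 4 + 7 + 7 + 8 + 7 = 33.
No other feasible combination does better.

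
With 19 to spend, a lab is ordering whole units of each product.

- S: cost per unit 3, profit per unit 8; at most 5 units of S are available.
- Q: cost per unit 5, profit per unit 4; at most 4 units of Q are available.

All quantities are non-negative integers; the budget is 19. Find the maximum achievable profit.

5×S: cost 15 ≤ 19, profit 5·8 = 40.
4×S and 1×Q: cost 17 ≤ 19, profit 4·8 + 1·4 = 36.
Best is 40.

40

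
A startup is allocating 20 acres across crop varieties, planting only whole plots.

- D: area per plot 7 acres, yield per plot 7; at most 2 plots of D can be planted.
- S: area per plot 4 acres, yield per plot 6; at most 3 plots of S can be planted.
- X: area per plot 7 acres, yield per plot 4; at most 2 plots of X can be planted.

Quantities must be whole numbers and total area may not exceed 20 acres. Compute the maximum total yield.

S has the best ratio (6/4); taking only S gives at most 3×6 = 18 (stopped by the supply cap of 3).
Mixing does better — 1×D and 3×S: area 19 ≤ 20, yield 1·7 + 3·6 = 25.

25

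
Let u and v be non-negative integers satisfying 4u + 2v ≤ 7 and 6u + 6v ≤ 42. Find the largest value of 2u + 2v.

6

The continuous relaxation peaks at (0, 3.5) with value 7.00; rounding to a feasible lattice point costs some objective.
(u,v)=(0,3): 4·0+2·3=6≤7, 6·0+6·3=18≤42, objective 6.
(u,v)=(0,2): 4·0+2·2=4≤7, 6·0+6·2=12≤42, objective 4.
Maximum is 6 at (u,v)=(0,3).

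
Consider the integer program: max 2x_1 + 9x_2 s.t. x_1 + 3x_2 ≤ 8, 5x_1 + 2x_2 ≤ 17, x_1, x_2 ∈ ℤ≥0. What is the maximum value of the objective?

The continuous relaxation peaks at (0, 2.67) with value 24.00; rounding to a feasible lattice point costs some objective.
(x_1,x_2)=(2,2): 1·2+3·2=8≤8, 5·2+2·2=14≤17, objective 22.
(x_1,x_2)=(1,2): 1·1+3·2=7≤8, 5·1+2·2=9≤17, objective 20.
(x_1,x_2)=(0,2): 1·0+3·2=6≤8, 5·0+2·2=4≤17, objective 18.
The best lattice point is (2,2), giving 22.

22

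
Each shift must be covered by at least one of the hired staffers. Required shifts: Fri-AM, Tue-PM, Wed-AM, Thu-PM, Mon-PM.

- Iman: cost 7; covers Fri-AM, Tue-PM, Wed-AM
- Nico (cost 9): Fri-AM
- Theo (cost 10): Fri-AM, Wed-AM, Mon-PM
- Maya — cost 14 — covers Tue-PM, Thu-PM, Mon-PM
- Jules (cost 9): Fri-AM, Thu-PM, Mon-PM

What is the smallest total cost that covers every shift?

Choose Iman and Jules: together they cover Fri-AM, Tue-PM, Wed-AM, Thu-PM, Mon-PM — every shift.
Total cost: 7 + 9 = 16.
No cover costs less than 16.

16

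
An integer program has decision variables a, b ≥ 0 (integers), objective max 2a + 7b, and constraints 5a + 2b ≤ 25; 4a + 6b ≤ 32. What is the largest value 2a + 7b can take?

35

(a,b)=(0,5): 5·0+2·5=10≤25, 4·0+6·5=30≤32, objective 35.
(a,b)=(1,4): 5·1+2·4=13≤25, 4·1+6·4=28≤32, objective 30.
(a,b)=(0,4): 5·0+2·4=8≤25, 4·0+6·4=24≤32, objective 28.
The best lattice point is (0,5), giving 35.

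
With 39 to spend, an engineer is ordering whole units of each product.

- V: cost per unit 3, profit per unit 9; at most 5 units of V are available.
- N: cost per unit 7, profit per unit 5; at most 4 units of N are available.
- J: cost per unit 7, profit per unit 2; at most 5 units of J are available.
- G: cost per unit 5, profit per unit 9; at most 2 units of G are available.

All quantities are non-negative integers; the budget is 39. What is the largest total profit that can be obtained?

Take 5×V, 2×N, and 2×G: cost 39 ≤ 39, profit 5·9 + 2·5 + 2·9 = 73.
V has the best ratio (9/3) and is taken to its limit of 5; remaining capacity is filled optimally with the others.

73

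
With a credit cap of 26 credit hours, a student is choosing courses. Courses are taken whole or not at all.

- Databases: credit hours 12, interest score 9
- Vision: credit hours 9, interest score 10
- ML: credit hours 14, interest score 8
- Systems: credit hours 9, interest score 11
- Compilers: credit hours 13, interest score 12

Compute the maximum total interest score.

Treat it as a binary knapsack problem.
Allowing fractional choices, the relaxed optimum would be about 28.4, but courses are indivisible.
Vision + Systems: credit hours 9 + 9 = 18 ≤ 26, interest score 10 + 11 = 21.
Systems + Compilers: credit hours 9 + 13 = 22 ≤ 26, interest score 11 + 12 = 23.
Vision + Compilers: credit hours 9 + 13 = 22 ≤ 26, interest score 10 + 12 = 22.
Best is Systems and Compilers with total interest score 23.

23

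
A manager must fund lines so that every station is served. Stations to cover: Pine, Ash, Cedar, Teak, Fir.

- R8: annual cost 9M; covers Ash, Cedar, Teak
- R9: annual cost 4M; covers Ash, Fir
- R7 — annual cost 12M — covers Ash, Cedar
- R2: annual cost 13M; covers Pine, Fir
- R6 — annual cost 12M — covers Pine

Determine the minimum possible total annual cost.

22

This is a weighted set-cover instance.
The greedy cost-per-new-station heuristic would pick R9, R8, and R6 for 25, but a cheaper cover exists.
Choose R8 and R2: together they cover Pine, Ash, Cedar, Teak, Fir — every station.
Total annual cost: 9 + 13 = 22.
No cover costs less than 22.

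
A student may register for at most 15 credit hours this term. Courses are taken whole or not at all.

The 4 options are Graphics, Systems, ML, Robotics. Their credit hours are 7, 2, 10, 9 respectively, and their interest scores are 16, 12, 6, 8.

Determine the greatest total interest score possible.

Allowing fractional choices, the relaxed optimum would be about 33.3, but courses are indivisible.
Graphics + Systems: credit hours 7 + 2 = 9 ≤ 15, interest score 16 + 12 = 28.
Systems + ML: credit hours 2 + 10 = 12 ≤ 15, interest score 12 + 6 = 18.
Systems + Robotics: credit hours 2 + 9 = 11 ≤ 15, interest score 12 + 8 = 20.
Best is Graphics and Systems with total interest score 28.

28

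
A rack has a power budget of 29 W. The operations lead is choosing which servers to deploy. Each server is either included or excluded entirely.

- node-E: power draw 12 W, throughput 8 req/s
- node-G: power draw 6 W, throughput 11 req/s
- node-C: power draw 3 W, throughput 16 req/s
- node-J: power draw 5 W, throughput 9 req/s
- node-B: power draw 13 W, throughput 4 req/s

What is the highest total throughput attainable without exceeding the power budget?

44

This is a 0-1 knapsack instance.
node-G + node-C + node-J: power draw 6 + 3 + 5 = 14 ≤ 29, throughput 11 + 16 + 9 = 36.
node-G + node-C + node-J + node-B: power draw 6 + 3 + 5 + 13 = 27 ≤ 29, throughput 11 + 16 + 9 + 4 = 40.
node-E + node-G + node-C + node-J: power draw 12 + 6 + 3 + 5 = 26 ≤ 29, throughput 8 + 11 + 16 + 9 = 44.
Best is node-E, node-G, node-C, and node-J with total throughput 44.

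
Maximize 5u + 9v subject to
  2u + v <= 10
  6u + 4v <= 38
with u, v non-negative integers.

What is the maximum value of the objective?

(u,v)=(0,9) is feasible, giving 81.
(u,v)=(1,8) is feasible, giving 77.
(u,v)=(0,8) is feasible, giving 72.
Maximum is 81 at (u,v)=(0,9).

81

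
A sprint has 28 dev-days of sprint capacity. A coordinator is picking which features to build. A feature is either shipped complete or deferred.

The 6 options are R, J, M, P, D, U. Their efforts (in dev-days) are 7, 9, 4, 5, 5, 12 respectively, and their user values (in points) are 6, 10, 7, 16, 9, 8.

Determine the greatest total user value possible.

Treat it as a binary knapsack problem.
Take J, M, P, and D: effort 9 + 4 + 5 + 5 = 23 ≤ 28, user value 10 + 7 + 16 + 9 = 42.
No other feasible combination does better.

42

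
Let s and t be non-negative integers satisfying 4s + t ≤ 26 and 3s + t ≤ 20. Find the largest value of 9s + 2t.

Relaxing integrality, the LP optimum is 58.50 at (s,t) = (6.5, 0), which is not an integer point.
(s,t)=(6,2) is feasible, giving 58.
(s,t)=(6,1) is feasible, giving 56.
(s,t)=(6,0) is feasible, giving 54.
The best lattice point is (6,2), giving 58.

58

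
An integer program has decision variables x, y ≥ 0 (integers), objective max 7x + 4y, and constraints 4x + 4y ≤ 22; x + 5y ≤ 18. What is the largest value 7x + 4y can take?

35

Relaxing integrality, the LP optimum is 38.50 at (x,y) = (5.5, 0), which is not an integer point.
(x,y)=(5,0): 4·5+4·0=20≤22, 1·5+5·0=5≤18, objective 35.
(x,y)=(4,1): 4·4+4·1=20≤22, 1·4+5·1=9≤18, objective 32.
(x,y)=(4,0): 4·4+4·0=16≤22, 1·4+5·0=4≤18, objective 28.
No feasible integer point exceeds 35.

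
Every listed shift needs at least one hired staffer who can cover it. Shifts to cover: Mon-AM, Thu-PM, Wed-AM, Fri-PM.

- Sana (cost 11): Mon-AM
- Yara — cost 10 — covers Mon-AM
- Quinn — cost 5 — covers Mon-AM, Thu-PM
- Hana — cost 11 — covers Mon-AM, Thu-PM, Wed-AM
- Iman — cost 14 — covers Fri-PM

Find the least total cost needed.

25

The greedy cost-per-new-shift heuristic would pick Quinn, Hana, and Iman for 30, but a cheaper cover exists.
Choose Hana and Iman: together they cover Mon-AM, Thu-PM, Wed-AM, Fri-PM — every shift.
Total cost: 11 + 14 = 25.
No cover costs less than 25.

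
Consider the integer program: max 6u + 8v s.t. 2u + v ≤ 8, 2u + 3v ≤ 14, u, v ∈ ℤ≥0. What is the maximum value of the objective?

38

The continuous relaxation peaks at (2.5, 3) with value 39.00; rounding to a feasible lattice point costs some objective.
(u,v)=(1,4): 2·1+1·4=6≤8, 2·1+3·4=14≤14, objective 38.
(u,v)=(2,3): 2·2+1·3=7≤8, 2·2+3·3=13≤14, objective 36.
(u,v)=(3,2): 2·3+1·2=8≤8, 2·3+3·2=12≤14, objective 34.
(u,v)=(0,4): 2·0+1·4=4≤8, 2·0+3·4=12≤14, objective 32.
The best lattice point is (1,4), giving 38.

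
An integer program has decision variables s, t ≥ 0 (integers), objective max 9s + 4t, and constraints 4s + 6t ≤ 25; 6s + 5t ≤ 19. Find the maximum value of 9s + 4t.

Relaxing integrality, the LP optimum is 28.50 at (s,t) = (3.17, 0), which is not an integer point.
(s,t)=(3,0): 4·3+6·0=12≤25, 6·3+5·0=18≤19, objective 27.
(s,t)=(2,1): 4·2+6·1=14≤25, 6·2+5·1=17≤19, objective 22.
The best lattice point is (3,0), giving 27.

27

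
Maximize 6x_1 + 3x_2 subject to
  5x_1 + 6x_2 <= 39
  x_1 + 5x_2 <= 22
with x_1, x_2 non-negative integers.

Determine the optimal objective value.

Relaxing integrality, the LP optimum is 46.80 at (x_1,x_2) = (7.8, 0), which is not an integer point.
(x_1,x_2)=(7,0): 5·7+6·0=35≤39, 1·7+5·0=7≤22, objective 42.
(x_1,x_2)=(6,1): 5·6+6·1=36≤39, 1·6+5·1=11≤22, objective 39.
(x_1,x_2)=(6,0): 5·6+6·0=30≤39, 1·6+5·0=6≤22, objective 36.
No feasible integer point exceeds 42.

42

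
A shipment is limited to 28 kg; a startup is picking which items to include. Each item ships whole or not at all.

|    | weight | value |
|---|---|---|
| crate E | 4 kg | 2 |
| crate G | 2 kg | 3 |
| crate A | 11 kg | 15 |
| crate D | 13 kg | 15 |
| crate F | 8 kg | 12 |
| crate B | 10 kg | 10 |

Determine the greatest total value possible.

Treat it as a binary knapsack problem.
crate E + crate G + crate A + crate F: weight 4 + 2 + 11 + 8 = 25 ≤ 28, value 2 + 3 + 15 + 12 = 32.
crate E + crate G + crate D + crate F: weight 4 + 2 + 13 + 8 = 27 ≤ 28, value 2 + 3 + 15 + 12 = 32.
crate G + crate A + crate D: weight 2 + 11 + 13 = 26 ≤ 28, value 3 + 15 + 15 = 33.
Best is crate G, crate A, and crate D with total value 33.

33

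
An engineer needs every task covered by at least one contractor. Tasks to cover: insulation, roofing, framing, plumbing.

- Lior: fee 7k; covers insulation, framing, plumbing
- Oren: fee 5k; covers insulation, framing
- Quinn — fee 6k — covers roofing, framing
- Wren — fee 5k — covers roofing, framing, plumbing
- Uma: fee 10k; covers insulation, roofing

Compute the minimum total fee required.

10

Choose Oren and Wren: together they cover insulation, roofing, framing, plumbing — every task.
Total fee: 5 + 5 = 10.
No cover costs less than 10.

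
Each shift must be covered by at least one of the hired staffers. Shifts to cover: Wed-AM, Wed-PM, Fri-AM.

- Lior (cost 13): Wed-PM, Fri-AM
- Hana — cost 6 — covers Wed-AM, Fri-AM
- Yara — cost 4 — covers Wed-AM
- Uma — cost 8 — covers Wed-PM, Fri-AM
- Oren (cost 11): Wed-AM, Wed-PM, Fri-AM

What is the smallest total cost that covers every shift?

The greedy cost-per-new-shift heuristic would pick Hana and Uma for 14, but a cheaper cover exists.
Oren alone covers Wed-AM, Wed-PM, Fri-AM — every shift.
Total cost: 11.
No cover costs less than 11.

11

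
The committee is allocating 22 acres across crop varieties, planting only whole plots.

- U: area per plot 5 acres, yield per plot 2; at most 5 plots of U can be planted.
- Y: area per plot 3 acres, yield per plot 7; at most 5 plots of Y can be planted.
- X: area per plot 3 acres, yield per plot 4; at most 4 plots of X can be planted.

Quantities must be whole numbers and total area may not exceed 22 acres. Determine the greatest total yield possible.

This is a bounded integer knapsack.
4×Y and 3×X: area 21 ≤ 22, yield 4·7 + 3·4 = 40.
5×Y and 2×X: area 21 ≤ 22, yield 5·7 + 2·4 = 43.
Best is 43.

43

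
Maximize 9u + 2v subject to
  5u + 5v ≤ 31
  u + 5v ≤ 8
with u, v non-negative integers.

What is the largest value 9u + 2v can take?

54

The continuous relaxation peaks at (6.2, 0) with value 55.80; rounding to a feasible lattice point costs some objective.
(u,v)=(6,0): 5·6+5·0=30≤31, 1·6+5·0=6≤8, objective 54.
(u,v)=(5,0): 5·5+5·0=25≤31, 1·5+5·0=5≤8, objective 45.
The best lattice point is (6,0), giving 54.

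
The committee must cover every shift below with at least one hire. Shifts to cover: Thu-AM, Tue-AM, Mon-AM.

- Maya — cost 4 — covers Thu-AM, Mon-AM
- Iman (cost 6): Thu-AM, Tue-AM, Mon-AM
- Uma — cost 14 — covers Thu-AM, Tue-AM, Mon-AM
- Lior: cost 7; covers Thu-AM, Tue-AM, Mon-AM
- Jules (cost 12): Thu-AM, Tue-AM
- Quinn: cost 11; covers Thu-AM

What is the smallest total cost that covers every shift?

6

The greedy cost-per-new-shift heuristic would pick Maya and Iman for 10, but a cheaper cover exists.
Iman alone covers Thu-AM, Tue-AM, Mon-AM — every shift.
Total cost: 6.
No cover costs less than 6.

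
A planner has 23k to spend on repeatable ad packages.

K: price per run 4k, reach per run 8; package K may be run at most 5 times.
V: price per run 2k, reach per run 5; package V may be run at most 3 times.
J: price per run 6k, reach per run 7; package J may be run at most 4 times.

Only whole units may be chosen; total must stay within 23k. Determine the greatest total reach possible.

V has the best ratio (5/2); taking only V gives at most 3×5 = 15 (stopped by the supply cap of 3).
Mixing does better — 4×K and 3×V: price 22 ≤ 23, reach 4·8 + 3·5 = 47.

47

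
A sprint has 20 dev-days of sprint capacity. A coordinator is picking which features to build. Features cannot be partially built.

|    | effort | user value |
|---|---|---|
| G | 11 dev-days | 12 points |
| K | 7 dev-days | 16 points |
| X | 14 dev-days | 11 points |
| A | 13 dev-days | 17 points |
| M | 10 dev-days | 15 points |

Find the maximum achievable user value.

33

K + A: effort 7 + 13 = 20 ≤ 20, user value 16 + 17 = 33.
K + M: effort 7 + 10 = 17 ≤ 20, user value 16 + 15 = 31.
Best is K and A with total user value 33.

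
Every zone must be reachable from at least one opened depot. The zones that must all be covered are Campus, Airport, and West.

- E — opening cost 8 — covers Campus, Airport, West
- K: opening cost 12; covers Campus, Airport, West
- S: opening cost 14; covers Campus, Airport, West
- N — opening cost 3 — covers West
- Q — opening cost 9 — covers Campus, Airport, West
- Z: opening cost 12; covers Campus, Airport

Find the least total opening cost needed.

This is a weighted set-cover instance.
E alone covers Campus, Airport, West — every zone.
Total opening cost: 8.

8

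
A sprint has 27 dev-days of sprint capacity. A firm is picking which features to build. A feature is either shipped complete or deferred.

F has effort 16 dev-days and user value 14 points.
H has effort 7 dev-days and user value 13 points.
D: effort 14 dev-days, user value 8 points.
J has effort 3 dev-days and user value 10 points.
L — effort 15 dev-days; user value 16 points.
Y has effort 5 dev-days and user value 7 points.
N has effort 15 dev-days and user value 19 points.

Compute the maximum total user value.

42

Allowing fractional choices, the relaxed optimum would be about 45.2, but features are indivisible.
H + Y + N: effort 7 + 5 + 15 = 27 ≤ 27, user value 13 + 7 + 19 = 39.
H + J + L: effort 7 + 3 + 15 = 25 ≤ 27, user value 13 + 10 + 16 = 39.
H + J + N: effort 7 + 3 + 15 = 25 ≤ 27, user value 13 + 10 + 19 = 42.
Best is H, J, and N with total user value 42.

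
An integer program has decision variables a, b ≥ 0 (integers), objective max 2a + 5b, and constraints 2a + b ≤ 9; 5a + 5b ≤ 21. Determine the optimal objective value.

20

The continuous relaxation peaks at (0, 4.2) with value 21.00; rounding to a feasible lattice point costs some objective.
(a,b)=(0,4) is feasible, giving 20.
(a,b)=(1,3) is feasible, giving 17.
(a,b)=(0,3) is feasible, giving 15.
The best lattice point is (0,4), giving 20.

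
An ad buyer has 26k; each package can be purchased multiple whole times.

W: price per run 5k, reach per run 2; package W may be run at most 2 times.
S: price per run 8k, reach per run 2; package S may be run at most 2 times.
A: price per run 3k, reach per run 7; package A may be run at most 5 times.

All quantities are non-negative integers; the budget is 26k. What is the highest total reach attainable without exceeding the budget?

39

1×S and 5×A: price 23 ≤ 26, reach 1·2 + 5·7 = 37.
2×W and 5×A: price 25 ≤ 26, reach 2·2 + 5·7 = 39.
Best is 39.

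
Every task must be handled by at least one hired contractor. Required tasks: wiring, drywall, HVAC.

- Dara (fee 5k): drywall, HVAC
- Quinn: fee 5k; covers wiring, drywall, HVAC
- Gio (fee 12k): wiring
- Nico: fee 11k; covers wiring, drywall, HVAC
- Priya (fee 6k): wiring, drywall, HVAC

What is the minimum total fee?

5

Quinn alone covers wiring, drywall, HVAC — every task.
Total fee: 5.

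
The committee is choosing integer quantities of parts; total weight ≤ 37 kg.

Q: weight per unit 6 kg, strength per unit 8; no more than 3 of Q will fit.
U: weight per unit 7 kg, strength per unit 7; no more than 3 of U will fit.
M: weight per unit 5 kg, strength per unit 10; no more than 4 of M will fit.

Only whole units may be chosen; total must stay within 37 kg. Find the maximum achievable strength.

56

2×Q and 4×M: weight 32 ≤ 37, strength 2·8 + 4·10 = 56.
1×Q, 1×U, and 4×M: weight 33 ≤ 37, strength 1·8 + 1·7 + 4·10 = 55.
Best is 56.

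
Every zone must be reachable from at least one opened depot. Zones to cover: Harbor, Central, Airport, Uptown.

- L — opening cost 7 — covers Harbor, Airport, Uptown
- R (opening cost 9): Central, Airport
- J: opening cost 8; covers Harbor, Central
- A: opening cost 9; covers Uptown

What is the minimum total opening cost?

This is a weighted set-cover instance.
Choose L and J: together they cover Harbor, Central, Airport, Uptown — every zone.
Total opening cost: 7 + 8 = 15.

15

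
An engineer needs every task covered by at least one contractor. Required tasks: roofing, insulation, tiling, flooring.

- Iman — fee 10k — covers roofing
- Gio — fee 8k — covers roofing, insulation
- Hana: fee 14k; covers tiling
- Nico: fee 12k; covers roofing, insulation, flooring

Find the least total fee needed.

The greedy cost-per-new-task heuristic would pick Gio, Nico, and Hana for 34, but a cheaper cover exists.
Choose Hana and Nico: together they cover roofing, insulation, tiling, flooring — every task.
Total fee: 14 + 12 = 26.
No cover costs less than 26.

26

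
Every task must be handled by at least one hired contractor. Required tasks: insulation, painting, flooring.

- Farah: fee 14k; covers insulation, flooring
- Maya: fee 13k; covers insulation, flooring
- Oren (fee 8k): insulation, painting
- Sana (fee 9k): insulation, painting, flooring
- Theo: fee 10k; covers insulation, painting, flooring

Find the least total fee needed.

Sana alone covers insulation, painting, flooring — every task.
Total fee: 9.
No cover costs less than 9.

9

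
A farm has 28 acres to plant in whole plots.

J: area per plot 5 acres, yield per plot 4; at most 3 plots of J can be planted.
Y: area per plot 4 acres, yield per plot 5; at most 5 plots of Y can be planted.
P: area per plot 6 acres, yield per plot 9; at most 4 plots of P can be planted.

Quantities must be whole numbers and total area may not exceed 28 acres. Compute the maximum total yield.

This is a bounded integer knapsack.
Take 1×Y and 4×P: area 28 ≤ 28, yield 1·5 + 4·9 = 41.
P has the best ratio (9/6) and is taken to its limit of 4; remaining capacity is filled optimally with the others.

41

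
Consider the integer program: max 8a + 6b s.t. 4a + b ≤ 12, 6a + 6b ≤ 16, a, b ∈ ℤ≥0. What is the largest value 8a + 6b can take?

16

(a,b)=(2,0): 4·2+1·0=8≤12, 6·2+6·0=12≤16, objective 16.
(a,b)=(1,1): 4·1+1·1=5≤12, 6·1+6·1=12≤16, objective 14.
(a,b)=(1,0): 4·1+1·0=4≤12, 6·1+6·0=6≤16, objective 8.
Maximum is 16 at (a,b)=(2,0).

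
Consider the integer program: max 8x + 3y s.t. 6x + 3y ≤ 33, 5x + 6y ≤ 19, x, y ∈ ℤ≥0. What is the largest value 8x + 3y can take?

The continuous relaxation peaks at (3.8, 0) with value 30.40; rounding to a feasible lattice point costs some objective.
(x,y)=(3,0): 6·3+3·0=18≤33, 5·3+6·0=15≤19, objective 24.
(x,y)=(2,1): 6·2+3·1=15≤33, 5·2+6·1=16≤19, objective 19.
(x,y)=(2,0): 6·2+3·0=12≤33, 5·2+6·0=10≤19, objective 16.
Maximum is 24 at (x,y)=(3,0).

24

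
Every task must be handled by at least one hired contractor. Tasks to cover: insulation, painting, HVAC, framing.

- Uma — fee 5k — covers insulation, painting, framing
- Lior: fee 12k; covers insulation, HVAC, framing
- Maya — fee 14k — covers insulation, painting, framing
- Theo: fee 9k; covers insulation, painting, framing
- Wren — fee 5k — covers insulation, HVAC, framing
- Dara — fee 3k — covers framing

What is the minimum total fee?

10

Choose Uma and Wren: together they cover insulation, painting, HVAC, framing — every task.
Total fee: 5 + 5 = 10.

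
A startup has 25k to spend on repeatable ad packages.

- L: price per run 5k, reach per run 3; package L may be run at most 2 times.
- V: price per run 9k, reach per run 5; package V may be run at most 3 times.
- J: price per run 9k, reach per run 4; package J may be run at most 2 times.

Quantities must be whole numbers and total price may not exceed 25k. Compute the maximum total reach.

13

This is a bounded integer knapsack.
L has the best ratio (3/5); taking only L gives at most 2×3 = 6 (stopped by the supply cap of 2).
Mixing does better — 1×L and 2×V: price 23 ≤ 25, reach 1·3 + 2·5 = 13.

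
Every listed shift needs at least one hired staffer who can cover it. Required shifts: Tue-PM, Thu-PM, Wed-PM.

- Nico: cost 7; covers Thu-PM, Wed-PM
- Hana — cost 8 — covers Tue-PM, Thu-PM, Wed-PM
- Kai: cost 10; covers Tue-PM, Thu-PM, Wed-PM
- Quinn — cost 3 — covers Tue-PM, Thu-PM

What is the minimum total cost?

8

Hana alone covers Tue-PM, Thu-PM, Wed-PM — every shift.
Total cost: 8.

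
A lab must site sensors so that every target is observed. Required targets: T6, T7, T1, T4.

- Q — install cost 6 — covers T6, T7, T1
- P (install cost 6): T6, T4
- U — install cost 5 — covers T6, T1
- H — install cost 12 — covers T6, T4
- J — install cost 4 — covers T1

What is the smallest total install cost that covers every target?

Choose Q and P: together they cover T6, T7, T1, T4 — every target.
Total install cost: 6 + 6 = 12.
No cover costs less than 12.

12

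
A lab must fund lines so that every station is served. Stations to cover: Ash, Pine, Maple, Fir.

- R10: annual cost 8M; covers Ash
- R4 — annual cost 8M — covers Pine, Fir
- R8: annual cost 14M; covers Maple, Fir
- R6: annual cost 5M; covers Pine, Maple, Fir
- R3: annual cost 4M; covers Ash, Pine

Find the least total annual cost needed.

Choose R6 and R3: together they cover Ash, Pine, Maple, Fir — every station.
Total annual cost: 5 + 4 = 9.
No cover costs less than 9.

9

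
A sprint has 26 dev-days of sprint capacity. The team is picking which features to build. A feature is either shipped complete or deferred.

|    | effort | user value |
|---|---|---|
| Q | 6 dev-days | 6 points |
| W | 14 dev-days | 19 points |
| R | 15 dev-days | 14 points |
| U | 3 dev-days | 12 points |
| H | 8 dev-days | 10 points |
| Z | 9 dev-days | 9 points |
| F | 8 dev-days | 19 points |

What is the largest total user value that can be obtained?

50

W + U + F: effort 14 + 3 + 8 = 25 ≤ 26, user value 19 + 12 + 19 = 50.
Q + U + H + F: effort 6 + 3 + 8 + 8 = 25 ≤ 26, user value 6 + 12 + 10 + 19 = 47.
Q + U + Z + F: effort 6 + 3 + 9 + 8 = 26 ≤ 26, user value 6 + 12 + 9 + 19 = 46.
Best is W, U, and F with total user value 50.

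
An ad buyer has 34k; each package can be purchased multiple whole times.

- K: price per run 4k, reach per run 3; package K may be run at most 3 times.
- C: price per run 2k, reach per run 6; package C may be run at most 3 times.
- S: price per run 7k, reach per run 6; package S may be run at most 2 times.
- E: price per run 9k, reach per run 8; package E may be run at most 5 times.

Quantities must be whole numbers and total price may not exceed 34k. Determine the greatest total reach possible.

42

1×K, 3×C, 2×S, and 1×E: price 33 ≤ 34, reach 1·3 + 3·6 + 2·6 + 1·8 = 41.
3×C and 3×E: price 33 ≤ 34, reach 3·6 + 3·8 = 42.
Best is 42.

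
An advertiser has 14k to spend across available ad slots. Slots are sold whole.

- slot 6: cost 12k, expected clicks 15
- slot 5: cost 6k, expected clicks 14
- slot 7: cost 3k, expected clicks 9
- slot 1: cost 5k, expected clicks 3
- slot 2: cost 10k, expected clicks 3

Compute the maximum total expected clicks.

Allowing fractional choices, the relaxed optimum would be about 29.2, but ad slots are indivisible.
slot 5 + slot 7 + slot 1: cost 6 + 3 + 5 = 14 ≤ 14, expected clicks 14 + 9 + 3 = 26.
slot 5 + slot 1: cost 6 + 5 = 11 ≤ 14, expected clicks 14 + 3 = 17.
slot 5 + slot 7: cost 6 + 3 = 9 ≤ 14, expected clicks 14 + 9 = 23.
Best is slot 5, slot 7, and slot 1 with total expected clicks 26.

26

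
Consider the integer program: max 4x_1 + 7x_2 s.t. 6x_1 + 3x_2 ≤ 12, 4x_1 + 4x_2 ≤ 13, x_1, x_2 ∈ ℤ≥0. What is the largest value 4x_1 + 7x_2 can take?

The continuous relaxation peaks at (0, 3.25) with value 22.75; rounding to a feasible lattice point costs some objective.
(x_1,x_2)=(0,3): 6·0+3·3=9≤12, 4·0+4·3=12≤13, objective 21.
(x_1,x_2)=(1,2): 6·1+3·2=12≤12, 4·1+4·2=12≤13, objective 18.
(x_1,x_2)=(0,2): 6·0+3·2=6≤12, 4·0+4·2=8≤13, objective 14.
Maximum is 21 at (x_1,x_2)=(0,3).

21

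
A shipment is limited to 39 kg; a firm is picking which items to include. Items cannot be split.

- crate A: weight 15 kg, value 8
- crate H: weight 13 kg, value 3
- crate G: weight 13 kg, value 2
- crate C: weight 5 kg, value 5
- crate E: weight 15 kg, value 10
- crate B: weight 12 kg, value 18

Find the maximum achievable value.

33

This is an integer program with binary decision variables.
Allowing fractional choices, the relaxed optimum would be about 36.7, but items are indivisible.
crate A + crate C + crate B: weight 15 + 5 + 12 = 32 ≤ 39, value 8 + 5 + 18 = 31.
crate C + crate E + crate B: weight 5 + 15 + 12 = 32 ≤ 39, value 5 + 10 + 18 = 33.
Best is crate C, crate E, and crate B with total value 33.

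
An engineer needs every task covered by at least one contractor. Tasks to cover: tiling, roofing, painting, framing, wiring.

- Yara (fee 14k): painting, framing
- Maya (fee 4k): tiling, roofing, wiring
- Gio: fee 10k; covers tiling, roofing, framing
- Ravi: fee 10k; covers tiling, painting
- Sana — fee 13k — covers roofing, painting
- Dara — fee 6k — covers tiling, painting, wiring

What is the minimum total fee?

16

Choose Gio and Dara: together they cover tiling, roofing, painting, framing, wiring — every task.
Total fee: 10 + 6 = 16.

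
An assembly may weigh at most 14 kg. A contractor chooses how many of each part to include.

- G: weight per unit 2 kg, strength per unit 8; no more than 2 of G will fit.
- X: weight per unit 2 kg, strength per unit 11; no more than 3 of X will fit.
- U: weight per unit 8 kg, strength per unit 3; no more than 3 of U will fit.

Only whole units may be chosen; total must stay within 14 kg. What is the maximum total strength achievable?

This is a bounded integer knapsack.
1×G and 3×X: weight 8 ≤ 14, strength 1·8 + 3·11 = 41.
2×G and 3×X: weight 10 ≤ 14, strength 2·8 + 3·11 = 49.
Best is 49.

49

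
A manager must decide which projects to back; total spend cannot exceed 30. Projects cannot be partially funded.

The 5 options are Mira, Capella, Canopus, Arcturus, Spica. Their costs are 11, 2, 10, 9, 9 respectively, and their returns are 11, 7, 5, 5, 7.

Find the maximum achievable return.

Take Mira, Capella, and Spica: cost 11 + 2 + 9 = 22 ≤ 30, return 11 + 7 + 7 = 25.
No other feasible combination does better.

25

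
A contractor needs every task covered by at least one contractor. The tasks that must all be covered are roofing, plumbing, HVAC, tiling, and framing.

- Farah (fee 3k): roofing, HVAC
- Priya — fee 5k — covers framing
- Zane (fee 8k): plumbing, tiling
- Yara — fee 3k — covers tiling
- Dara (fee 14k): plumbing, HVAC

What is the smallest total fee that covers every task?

Choose Farah, Priya, and Zane: together they cover roofing, plumbing, HVAC, tiling, framing — every task.
Total fee: 3 + 5 + 8 = 16.

16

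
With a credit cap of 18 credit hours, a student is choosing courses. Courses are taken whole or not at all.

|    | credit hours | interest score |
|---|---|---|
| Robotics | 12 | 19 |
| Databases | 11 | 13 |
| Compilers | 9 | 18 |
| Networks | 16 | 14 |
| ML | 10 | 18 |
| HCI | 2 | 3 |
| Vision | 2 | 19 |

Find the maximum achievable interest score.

Allowing fractional choices, the relaxed optimum would be about 49.6, but courses are indivisible.
Robotics + HCI + Vision: credit hours 12 + 2 + 2 = 16 ≤ 18, interest score 19 + 3 + 19 = 41.
ML + HCI + Vision: credit hours 10 + 2 + 2 = 14 ≤ 18, interest score 18 + 3 + 19 = 40.
Compilers + HCI + Vision: credit hours 9 + 2 + 2 = 13 ≤ 18, interest score 18 + 3 + 19 = 40.
Best is Robotics, HCI, and Vision with total interest score 41.

41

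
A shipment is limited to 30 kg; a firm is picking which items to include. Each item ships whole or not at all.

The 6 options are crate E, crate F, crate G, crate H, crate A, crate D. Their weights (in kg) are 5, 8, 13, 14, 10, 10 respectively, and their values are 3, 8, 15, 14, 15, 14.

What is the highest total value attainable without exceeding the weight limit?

37

Treat it as a binary knapsack problem.
Allowing fractional choices, the relaxed optimum would be about 40.5, but items are indivisible.
crate E + crate A + crate D: weight 5 + 10 + 10 = 25 ≤ 30, value 3 + 15 + 14 = 32.
crate E + crate G + crate A: weight 5 + 13 + 10 = 28 ≤ 30, value 3 + 15 + 15 = 33.
crate F + crate A + crate D: weight 8 + 10 + 10 = 28 ≤ 30, value 8 + 15 + 14 = 37.
Best is crate F, crate A, and crate D with total value 37.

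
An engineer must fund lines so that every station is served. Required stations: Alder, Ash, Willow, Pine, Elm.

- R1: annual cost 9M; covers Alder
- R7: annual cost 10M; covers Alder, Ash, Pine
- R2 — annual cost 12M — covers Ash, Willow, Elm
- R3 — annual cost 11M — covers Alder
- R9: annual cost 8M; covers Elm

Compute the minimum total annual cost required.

22

This is an integer covering problem.
Choose R7 and R2: together they cover Alder, Ash, Willow, Pine, Elm — every station.
Total annual cost: 10 + 12 = 22.
No cover costs less than 22.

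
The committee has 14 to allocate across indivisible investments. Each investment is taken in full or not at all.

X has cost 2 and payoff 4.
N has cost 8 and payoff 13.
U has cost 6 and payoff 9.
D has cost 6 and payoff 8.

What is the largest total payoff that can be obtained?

22

Treat it as a binary knapsack problem.
Allowing fractional choices, the relaxed optimum would be about 23.0, but investments are indivisible.
X + U + D: cost 2 + 6 + 6 = 14 ≤ 14, payoff 4 + 9 + 8 = 21.
N + U: cost 8 + 6 = 14 ≤ 14, payoff 13 + 9 = 22.
N + D: cost 8 + 6 = 14 ≤ 14, payoff 13 + 8 = 21.
Best is N and U with total payoff 22.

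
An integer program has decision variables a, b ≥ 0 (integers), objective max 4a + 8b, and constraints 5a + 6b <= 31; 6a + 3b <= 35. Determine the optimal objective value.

40

Relaxing integrality, the LP optimum is 41.33 at (a,b) = (0, 5.17), which is not an integer point.
(a,b)=(0,5): 5·0+6·5=30≤31, 6·0+3·5=15≤35, objective 40.
(a,b)=(1,4): 5·1+6·4=29≤31, 6·1+3·4=18≤35, objective 36.
No feasible integer point exceeds 40.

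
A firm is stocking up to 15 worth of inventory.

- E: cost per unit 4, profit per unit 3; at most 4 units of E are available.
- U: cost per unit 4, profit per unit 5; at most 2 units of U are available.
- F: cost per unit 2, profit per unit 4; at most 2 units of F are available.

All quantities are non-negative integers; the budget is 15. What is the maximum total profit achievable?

18

This is a bounded integer knapsack.
F has the best ratio (4/2); taking only F gives at most 2×4 = 8 (stopped by the supply cap of 2).
Mixing does better — 2×U and 2×F: cost 12 ≤ 15, profit 2·5 + 2·4 = 18.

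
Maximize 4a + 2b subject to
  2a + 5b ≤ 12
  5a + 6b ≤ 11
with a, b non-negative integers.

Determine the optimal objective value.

8

Relaxing integrality, the LP optimum is 8.80 at (a,b) = (2.2, 0), which is not an integer point.
(a,b)=(2,0): 2·2+5·0=4≤12, 5·2+6·0=10≤11, objective 8.
(a,b)=(1,1): 2·1+5·1=7≤12, 5·1+6·1=11≤11, objective 6.
Maximum is 8 at (a,b)=(2,0).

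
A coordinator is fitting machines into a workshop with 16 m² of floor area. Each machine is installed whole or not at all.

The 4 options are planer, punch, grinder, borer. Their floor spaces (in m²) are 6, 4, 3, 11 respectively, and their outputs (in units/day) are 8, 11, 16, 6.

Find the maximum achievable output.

35

Treat it as a binary knapsack problem.
Take planer, punch, and grinder: floor space 6 + 4 + 3 = 13 ≤ 16, output 8 + 11 + 16 = 35.
No other feasible combination does better.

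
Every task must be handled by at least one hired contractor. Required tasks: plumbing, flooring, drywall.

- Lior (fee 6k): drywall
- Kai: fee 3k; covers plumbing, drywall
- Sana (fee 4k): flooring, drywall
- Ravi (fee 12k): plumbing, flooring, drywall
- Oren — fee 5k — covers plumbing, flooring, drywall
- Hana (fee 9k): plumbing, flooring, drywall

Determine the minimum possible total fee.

5

This is a weighted set-cover instance.
Oren alone covers plumbing, flooring, drywall — every task.
Total fee: 5.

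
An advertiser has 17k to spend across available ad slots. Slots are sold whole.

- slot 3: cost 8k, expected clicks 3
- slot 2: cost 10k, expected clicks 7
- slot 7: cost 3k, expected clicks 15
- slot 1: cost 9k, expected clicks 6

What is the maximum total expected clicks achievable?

22

Take slot 2 and slot 7: cost 10 + 3 = 13 ≤ 17, expected clicks 7 + 15 = 22.
No other feasible combination does better.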